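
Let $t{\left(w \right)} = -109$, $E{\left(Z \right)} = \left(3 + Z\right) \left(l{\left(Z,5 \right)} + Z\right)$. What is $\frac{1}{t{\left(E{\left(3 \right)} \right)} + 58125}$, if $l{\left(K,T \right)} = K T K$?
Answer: $\frac{1}{58016} \approx 1.7237 \cdot 10^{-5}$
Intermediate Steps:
$l{\left(K,T \right)} = T K^{2}$ ($l{\left(K,T \right)} = K K T = T K^{2}$)
$E{\left(Z \right)} = \left(3 + Z\right) \left(Z + 5 Z^{2}\right)$ ($E{\left(Z \right)} = \left(3 + Z\right) \left(5 Z^{2} + Z\right) = \left(3 + Z\right) \left(Z + 5 Z^{2}\right)$)
$\frac{1}{t{\left(E{\left(3 \right)} \right)} + 58125} = \frac{1}{-109 + 58125} = \frac{1}{58016}$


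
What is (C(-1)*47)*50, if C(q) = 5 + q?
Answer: 9400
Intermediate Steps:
(C(-1)*47)*50 = ((5 - 1)*47)*50 = (4*47)*50 = 188*50 = 9400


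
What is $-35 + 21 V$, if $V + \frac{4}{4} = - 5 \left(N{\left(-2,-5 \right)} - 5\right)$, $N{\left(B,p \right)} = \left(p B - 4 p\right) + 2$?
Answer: $-2891$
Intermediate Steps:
$N{\left(B,p \right)} = 2 - 4 p + B p$ ($N{\left(B,p \right)} = \left(B p - 4 p\right) + 2 = \left(- 4 p + B p\right) + 2 = 2 - 4 p + B p$)
$V = -136$ ($V = -1 - 5 \left(\left(2 - -20 - -10\right) - 5\right) = -1 - 5 \left(\left(2 + 20 + 10\right) - 5\right) = -1 - 5 \left(32 - 5\right) = -1 - 135 = -136$)
$-35 + 21 V = -35 + 21 \left(-136\right) = -35 - 2856 = -2891$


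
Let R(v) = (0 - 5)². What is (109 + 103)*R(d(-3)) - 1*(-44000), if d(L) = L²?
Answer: 49300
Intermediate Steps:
R(v) = 25 (R(v) = (-5)² = 25)
(109 + 103)*R(d(-3)) - 1*(-44000) = (109 + 103)*25 - 1*(-44000) = 212*25 + 44000 = 5300 + 44000 = 49300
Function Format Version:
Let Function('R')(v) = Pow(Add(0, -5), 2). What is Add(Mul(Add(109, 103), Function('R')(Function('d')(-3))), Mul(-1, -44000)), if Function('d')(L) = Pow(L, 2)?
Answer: 49300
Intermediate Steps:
Function('R')(v) = 25 (Function('R')(v) = Pow(-5, 2) = 25)
Add(Mul(Add(109, 103), Function('R')(Function('d')(-3))), Mul(-1, -44000)) = Add(Mul(Add(109, 103), 25), Mul(-1, -44000)) = Add(Mul(212, 25), 44000) = Add(5300, 44000) = 49300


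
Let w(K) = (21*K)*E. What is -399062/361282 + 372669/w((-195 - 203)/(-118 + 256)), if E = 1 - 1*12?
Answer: 140480591414/251632913 ≈ 558.28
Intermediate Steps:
E = -11 (E = 1 - 12 = -11)
w(K) = -231*K (w(K) = (21*K)*(-11) = -231*K)
-399062/361282 + 372669/w((-195 - 203)/(-118 + 256)) = -399062/361282 + 372669/((-231*(-195 - 203)/(-118 + 256))) = -399062*1/361282 + 372669/((-(-91938)/138)) = -199531/180641 + 372669/((-(-91938)/138)) = -199531/180641 + 372669/((-231*(-199/69))) = -199531/180641 + 372669/(15323/23) = -199531/180641 + 372669*(23/15323) = -199531/180641 + 779217/1393 = 140480591414/251632913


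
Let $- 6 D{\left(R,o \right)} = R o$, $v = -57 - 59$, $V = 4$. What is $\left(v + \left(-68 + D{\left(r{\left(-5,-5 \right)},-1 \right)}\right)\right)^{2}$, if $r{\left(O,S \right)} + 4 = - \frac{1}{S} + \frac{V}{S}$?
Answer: $\frac{30724849}{900} \approx 34139.0$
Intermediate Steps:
$v = -116$
$r{\left(O,S \right)} = -4 + \frac{3}{S}$ ($r{\left(O,S \right)} = -4 + \left(- \frac{1}{S} + \frac{4}{S}\right) = -4 + \frac{3}{S}$)
$D{\left(R,o \right)} = - \frac{R o}{6}$
$\left(v + \left(-68 + D{\left(r{\left(-5,-5 \right)},-1 \right)}\right)\right)^{2} = \left(-116 - \left(68 + \frac{1}{6} \left(-4 + \frac{3}{-5}\right) \left(-1\right)\right)\right)^{2} = \left(-116 - \left(68 + \frac{1}{6} \left(-4 + 3 \left(- \frac{1}{5}\right)\right) \left(-1\right)\right)\right)^{2} = \left(-116 - \left(68 + \frac{1}{6} \left(-4 - \frac{3}{5}\right) \left(-1\right)\right)\right)^{2} = \left(-116 - \left(68 - - \frac{23}{30}\right)\right)^{2} = \left(-116 - \frac{2063}{30}\right)^{2} = \left(- \frac{5543}{30}\right)^{2} = \frac{30724849}{900}$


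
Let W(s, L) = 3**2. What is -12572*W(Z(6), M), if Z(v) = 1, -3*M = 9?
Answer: -113148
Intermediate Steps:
M = -3 (M = -1/3*9 = -3)
W(s, L) = 9
-12572*W(Z(6), M) = -12572*9 = -113148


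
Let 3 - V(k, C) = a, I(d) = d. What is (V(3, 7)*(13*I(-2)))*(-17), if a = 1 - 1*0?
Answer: 884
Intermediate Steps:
a = 1 (a = 1 + 0 = 1)
V(k, C) = 2 (V(k, C) = 3 - 1*1 = 3 - 1 = 2)
(V(3, 7)*(13*I(-2)))*(-17) = (2*(13*(-2)))*(-17) = (2*(-26))*(-17) = -52*(-17) = 884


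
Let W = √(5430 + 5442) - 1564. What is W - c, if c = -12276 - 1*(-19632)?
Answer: -8920 + 6*√302 ≈ -8815.7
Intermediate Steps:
c = 7356 (c = -12276 + 19632 = 7356)
W = -1564 + 6*√302 (W = √10872 - 1564 = 6*√302 - 1564 = -1564 + 6*√302 ≈ -1459.7)
W - c = (-1564 + 6*√302) - 1*7356 = (-1564 + 6*√302) - 7356 = -8920 + 6*√302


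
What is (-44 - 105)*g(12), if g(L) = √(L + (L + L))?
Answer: -894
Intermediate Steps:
g(L) = √3*√L (g(L) = √(L + 2*L) = √(3*L) = √3*√L)
(-44 - 105)*g(12) = (-44 - 105)*(√3*√12) = -149*√3*2*√3 = -149*6 = -894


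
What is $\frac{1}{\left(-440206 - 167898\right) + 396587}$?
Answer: $- \frac{1}{211517} \approx -4.7277 \cdot 10^{-6}$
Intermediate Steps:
$\frac{1}{\left(-440206 - 167898\right) + 396587} = \frac{1}{-608104 + 396587} = \frac{1}{-211517} = - \frac{1}{211517}$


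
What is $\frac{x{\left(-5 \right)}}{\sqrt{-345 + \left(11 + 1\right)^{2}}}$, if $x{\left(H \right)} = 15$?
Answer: $- \frac{5 i \sqrt{201}}{67} \approx - 1.058 i$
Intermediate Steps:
$\frac{x{\left(-5 \right)}}{\sqrt{-345 + \left(11 + 1\right)^{2}}} = \frac{15}{\sqrt{-345 + \left(11 + 1\right)^{2}}} = \frac{15}{\sqrt{-345 + 12^{2}}} = \frac{15}{\sqrt{-345 + 144}} = \frac{15}{\sqrt{-201}} = \frac{15}{i \sqrt{201}} = 15 \left(- \frac{i \sqrt{201}}{201}\right) = - \frac{5 i \sqrt{201}}{67}$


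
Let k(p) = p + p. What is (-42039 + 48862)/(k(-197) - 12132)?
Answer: -6823/12526 ≈ -0.54471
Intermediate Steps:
k(p) = 2*p
(-42039 + 48862)/(k(-197) - 12132) = (-42039 + 48862)/(2*(-197) - 12132) = 6823/(-394 - 12132) = 6823/(-12526) = 6823*(-1/12526) = -6823/12526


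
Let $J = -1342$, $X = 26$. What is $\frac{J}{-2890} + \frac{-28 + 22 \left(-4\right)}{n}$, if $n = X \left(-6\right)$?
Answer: $\frac{68074}{56355} \approx 1.2079$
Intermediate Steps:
$n = -156$ ($n = 26 \left(-6\right) = -156$)
$\frac{J}{-2890} + \frac{-28 + 22 \left(-4\right)}{n} = - \frac{1342}{-2890} + \frac{-28 + 22 \left(-4\right)}{-156} = \left(-1342\right) \left(- \frac{1}{2890}\right) + \left(-28 - 88\right) \left(- \frac{1}{156}\right) = \frac{671}{1445} - - \frac{29}{39} = \frac{671}{1445} + \frac{29}{39} = \frac{68074}{56355}$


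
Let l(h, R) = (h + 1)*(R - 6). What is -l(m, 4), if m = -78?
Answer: -154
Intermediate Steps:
l(h, R) = (1 + h)*(-6 + R)
-l(m, 4) = -(-6 + 4 - 6*(-78) + 4*(-78)) = -(-6 + 4 + 468 - 312) = -1*154 = -154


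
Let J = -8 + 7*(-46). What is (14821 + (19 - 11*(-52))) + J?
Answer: 15082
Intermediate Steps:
J = -330 (J = -8 - 322 = -330)
(14821 + (19 - 11*(-52))) + J = (14821 + (19 - 11*(-52))) - 330 = (14821 + (19 + 572)) - 330 = (14821 + 591) - 330 = 15412 - 330 = 15082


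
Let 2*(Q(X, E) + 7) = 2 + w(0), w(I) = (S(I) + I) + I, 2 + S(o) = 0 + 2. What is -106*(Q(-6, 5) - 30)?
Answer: 3816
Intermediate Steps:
S(o) = 0 (S(o) = -2 + (0 + 2) = -2 + 2 = 0)
w(I) = 2*I (w(I) = (0 + I) + I = I + I = 2*I)
Q(X, E) = -6 (Q(X, E) = -7 + (2 + 2*0)/2 = -7 + (2 + 0)/2 = -7 + (1/2)*2 = -7 + 1 = -6)
-106*(Q(-6, 5) - 30) = -106*(-6 - 30) = -106*(-36) = 3816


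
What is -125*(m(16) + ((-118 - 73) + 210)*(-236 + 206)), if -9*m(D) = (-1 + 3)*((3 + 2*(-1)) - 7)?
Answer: 213250/3 ≈ 71083.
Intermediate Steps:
m(D) = 4/3 (m(D) = -(-1 + 3)*((3 + 2*(-1)) - 7)/9 = -2*((3 - 2) - 7)/9 = -2*(1 - 7)/9 = -2*(-6)/9 = -⅑*(-12) = 4/3)
-125*(m(16) + ((-118 - 73) + 210)*(-236 + 206)) = -125*(4/3 + ((-118 - 73) + 210)*(-236 + 206)) = -125*(4/3 + (-191 + 210)*(-30)) = -125*(4/3 + 19*(-30)) = -125*(4/3 - 570) = -125*(-1706/3) = 213250/3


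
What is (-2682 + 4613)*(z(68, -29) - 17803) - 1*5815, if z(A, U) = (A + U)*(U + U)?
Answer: -38751330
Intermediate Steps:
z(A, U) = 2*U*(A + U) (z(A, U) = (A + U)*(2*U) = 2*U*(A + U))
(-2682 + 4613)*(z(68, -29) - 17803) - 1*5815 = (-2682 + 4613)*(2*(-29)*(68 - 29) - 17803) - 1*5815 = 1931*(2*(-29)*39 - 17803) - 5815 = 1931*(-2262 - 17803) - 5815 = 1931*(-20065) - 5815 = -38745515 - 5815 = -38751330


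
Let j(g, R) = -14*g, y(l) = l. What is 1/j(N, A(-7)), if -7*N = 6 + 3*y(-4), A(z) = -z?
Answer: -1/12 ≈ -0.083333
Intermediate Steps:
N = 6/7 (N = -(6 + 3*(-4))/7 = -(6 - 12)/7 = -⅐*(-6) = 6/7 ≈ 0.85714)
1/j(N, A(-7)) = 1/(-14*6/7) = 1/(-12) = -1/12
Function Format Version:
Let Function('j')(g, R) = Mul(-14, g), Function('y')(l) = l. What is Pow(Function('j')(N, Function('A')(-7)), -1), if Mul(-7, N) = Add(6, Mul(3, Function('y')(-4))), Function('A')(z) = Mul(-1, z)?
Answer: Rational(-1, 12) ≈ -0.083333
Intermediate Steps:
N = Rational(6, 7) (N = Mul(Rational(-1, 7), Add(6, Mul(3, -4))) = Mul(Rational(-1, 7), Add(6, -12)) = Mul(Rational(-1, 7), -6) = Rational(6, 7) ≈ 0.85714)
Pow(Function('j')(N, Function('A')(-7)), -1) = Pow(Mul(-14, Rational(6, 7)), -1) = Pow(-12, -1) = Rational(-1, 12)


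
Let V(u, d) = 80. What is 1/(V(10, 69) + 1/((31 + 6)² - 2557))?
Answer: 1188/95039 ≈ 0.012500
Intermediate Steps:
1/(V(10, 69) + 1/((31 + 6)² - 2557)) = 1/(80 + 1/((31 + 6)² - 2557)) = 1/(80 + 1/(37² - 2557)) = 1/(80 + 1/(1369 - 2557)) = 1/(80 + 1/(-1188)) = 1/(80 - 1/1188) = 1/(95039/1188) = 1188/95039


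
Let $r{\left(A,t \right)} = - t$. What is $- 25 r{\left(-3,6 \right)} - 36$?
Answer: $114$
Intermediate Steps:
$- 25 r{\left(-3,6 \right)} - 36 = - 25 \left(\left(-1\right) 6\right) - 36 = \left(-25\right) \left(-6\right) - 36 = 150 - 36 = 114$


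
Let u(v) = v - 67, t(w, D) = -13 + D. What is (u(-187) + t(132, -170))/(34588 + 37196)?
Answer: -437/71784 ≈ -0.0060877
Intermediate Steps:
u(v) = -67 + v
(u(-187) + t(132, -170))/(34588 + 37196) = ((-67 - 187) + (-13 - 170))/(34588 + 37196) = (-254 - 183)/71784 = -437*1/71784 = -437/71784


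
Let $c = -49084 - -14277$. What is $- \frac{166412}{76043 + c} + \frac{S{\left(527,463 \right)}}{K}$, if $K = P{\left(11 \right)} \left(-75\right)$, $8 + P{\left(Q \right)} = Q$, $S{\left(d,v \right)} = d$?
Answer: $- \frac{14793518}{2319525} \approx -6.3778$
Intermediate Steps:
$P{\left(Q \right)} = -8 + Q$
$c = -34807$ ($c = -49084 + 14277 = -34807$)
$K = -225$ ($K = \left(-8 + 11\right) \left(-75\right) = 3 \left(-75\right) = -225$)
$- \frac{166412}{76043 + c} + \frac{S{\left(527,463 \right)}}{K} = - \frac{166412}{76043 - 34807} + \frac{527}{-225} = - \frac{166412}{41236} + 527 \left(- \frac{1}{225}\right) = \left(-166412\right) \frac{1}{41236} - \frac{527}{225} = - \frac{41603}{10309} - \frac{527}{225} = - \frac{14793518}{2319525}$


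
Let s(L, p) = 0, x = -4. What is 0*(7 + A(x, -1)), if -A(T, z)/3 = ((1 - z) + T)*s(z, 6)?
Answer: 0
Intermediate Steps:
A(T, z) = 0 (A(T, z) = -3*((1 - z) + T)*0 = -3*(1 + T - z)*0 = -3*0 = 0)
0*(7 + A(x, -1)) = 0*(7 + 0) = 0*7 = 0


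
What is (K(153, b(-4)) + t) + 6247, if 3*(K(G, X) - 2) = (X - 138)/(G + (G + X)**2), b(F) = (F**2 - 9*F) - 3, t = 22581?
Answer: 3542370841/122871 ≈ 28830.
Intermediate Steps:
b(F) = -3 + F**2 - 9*F
K(G, X) = 2 + (-138 + X)/(3*(G + (G + X)**2)) (K(G, X) = 2 + ((X - 138)/(G + (G + X)**2))/3 = 2 + ((-138 + X)/(G + (G + X)**2))/3 = 2 + (-138 + X)/(3*(G + (G + X)**2)))
(K(153, b(-4)) + t) + 6247 = ((-46 + 2*153 + 2*(153 + (-3 + (-4)**2 - 9*(-4)))**2 + (-3 + (-4)**2 - 9*(-4))/3)/(153 + (153 + (-3 + (-4)**2 - 9*(-4)))**2) + 22581) + 6247 = ((-46 + 306 + 2*(153 + (-3 + 16 + 36))**2 + (-3 + 16 + 36)/3)/(153 + (153 + (-3 + 16 + 36))**2) + 22581) + 6247 = ((-46 + 306 + 2*(153 + 49)**2 + (1/3)*49)/(153 + (153 + 49)**2) + 22581) + 6247 = ((-46 + 306 + 2*202**2 + 49/3)/(153 + 202**2) + 22581) + 6247 = ((-46 + 306 + 2*40804 + 49/3)/(153 + 40804) + 22581) + 6247 = ((-46 + 306 + 81608 + 49/3)/40957 + 22581) + 6247 = ((1/40957)*(245653/3) + 22581) + 6247 = (245653/122871 + 22581) + 6247 = 2774795704/122871 + 6247 = 3542370841/122871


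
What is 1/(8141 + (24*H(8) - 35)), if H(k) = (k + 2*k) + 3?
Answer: 1/8754 ≈ 0.00011423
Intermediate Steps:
H(k) = 3 + 3*k (H(k) = 3*k + 3 = 3 + 3*k)
1/(8141 + (24*H(8) - 35)) = 1/(8141 + (24*(3 + 3*8) - 35)) = 1/(8141 + (24*(3 + 24) - 35)) = 1/(8141 + (24*27 - 35)) = 1/(8141 + (648 - 35)) = 1/(8141 + 613) = 1/8754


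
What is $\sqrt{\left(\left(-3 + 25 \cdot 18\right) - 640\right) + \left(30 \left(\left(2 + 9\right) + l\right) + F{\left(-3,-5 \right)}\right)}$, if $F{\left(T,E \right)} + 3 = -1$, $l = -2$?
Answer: $\sqrt{73} \approx 8.544$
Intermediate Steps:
$F{\left(T,E \right)} = -4$ ($F{\left(T,E \right)} = -3 - 1 = -4$)
$\sqrt{\left(\left(-3 + 25 \cdot 18\right) - 640\right) + \left(30 \left(\left(2 + 9\right) + l\right) + F{\left(-3,-5 \right)}\right)} = \sqrt{\left(\left(-3 + 25 \cdot 18\right) - 640\right) - \left(4 - 30 \left(\left(2 + 9\right) - 2\right)\right)} = \sqrt{\left(\left(-3 + 450\right) - 640\right) - \left(4 - 30 \left(11 - 2\right)\right)} = \sqrt{\left(447 - 640\right) + \left(30 \cdot 9 - 4\right)} = \sqrt{-193 + \left(270 - 4\right)} = \sqrt{-193 + 266} = \sqrt{73}$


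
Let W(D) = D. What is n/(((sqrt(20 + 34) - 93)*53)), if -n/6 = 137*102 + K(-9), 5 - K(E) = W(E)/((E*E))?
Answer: 7800344/455535 + 251624*sqrt(6)/455535 ≈ 18.477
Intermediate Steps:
K(E) = 5 - 1/E (K(E) = 5 - E/(E*E) = 5 - E/(E**2) = 5 - E/E**2 = 5 - 1/E)
n = -251624/3 (n = -6*(137*102 + (5 - 1/(-9))) = -6*(13974 + (5 - 1*(-1/9))) = -6*(13974 + (5 + 1/9)) = -6*(13974 + 46/9) = -6*125812/9 = -251624/3 ≈ -83875.)
n/(((sqrt(20 + 34) - 93)*53)) = -251624*1/(53*(sqrt(20 + 34) - 93))/3 = -251624*1/(53*(sqrt(54) - 93))/3 = -251624*1/(53*(3*sqrt(6) - 93))/3 = -251624*1/(53*(-93 + 3*sqrt(6)))/3 = -251624/(3*(-4929 + 159*sqrt(6)))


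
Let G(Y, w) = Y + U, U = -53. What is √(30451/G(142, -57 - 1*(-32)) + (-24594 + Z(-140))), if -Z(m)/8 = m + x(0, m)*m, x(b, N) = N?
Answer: 7*I*√29086535/89 ≈ 424.18*I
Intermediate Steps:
G(Y, w) = -53 + Y (G(Y, w) = Y - 53 = -53 + Y)
Z(m) = -8*m - 8*m² (Z(m) = -8*(m + m*m) = -8*(m + m²) = -8*m - 8*m²)
√(30451/G(142, -57 - 1*(-32)) + (-24594 + Z(-140))) = √(30451/(-53 + 142) + (-24594 - 8*(-140)*(1 - 140))) = √(30451/89 + (-24594 - 8*(-140)*(-139))) = √(30451*(1/89) + (-24594 - 155680)) = √(30451/89 - 180274) = √(-16013935/89) = 7*I*√29086535/89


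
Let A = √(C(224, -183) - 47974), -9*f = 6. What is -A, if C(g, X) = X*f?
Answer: -2*I*√11963 ≈ -218.75*I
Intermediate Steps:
f = -⅔ (f = -⅑*6 = -⅔ ≈ -0.66667)
C(g, X) = -2*X/3 (C(g, X) = X*(-⅔) = -2*X/3)
A = 2*I*√11963 (A = √(-⅔*(-183) - 47974) = √(122 - 47974) = √(-47852) = 2*I*√11963 ≈ 218.75*I)
-A = -2*I*√11963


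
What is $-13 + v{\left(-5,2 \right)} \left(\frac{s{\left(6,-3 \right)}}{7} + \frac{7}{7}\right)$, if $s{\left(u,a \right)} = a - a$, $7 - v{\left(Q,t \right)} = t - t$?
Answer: $-6$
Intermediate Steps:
$v{\left(Q,t \right)} = 7$ ($v{\left(Q,t \right)} = 7 - \left(t - t\right) = 7 - 0 = 7 + 0 = 7$)
$s{\left(u,a \right)} = 0$
$-13 + v{\left(-5,2 \right)} \left(\frac{s{\left(6,-3 \right)}}{7} + \frac{7}{7}\right) = -13 + 7 \left(\frac{0}{7} + \frac{7}{7}\right) = -13 + 7 \left(0 \cdot \frac{1}{7} + 7 \cdot \frac{1}{7}\right) = -13 + 7 \left(0 + 1\right) = -13 + 7 \cdot 1 = -13 + 7 = -6$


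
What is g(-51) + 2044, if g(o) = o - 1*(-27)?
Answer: 2020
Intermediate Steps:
g(o) = 27 + o (g(o) = o + 27 = 27 + o)
g(-51) + 2044 = (27 - 51) + 2044 = -24 + 2044 = 2020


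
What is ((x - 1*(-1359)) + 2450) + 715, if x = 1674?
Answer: 6198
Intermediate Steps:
((x - 1*(-1359)) + 2450) + 715 = ((1674 - 1*(-1359)) + 2450) + 715 = ((1674 + 1359) + 2450) + 715 = (3033 + 2450) + 715 = 5483 + 715 = 6198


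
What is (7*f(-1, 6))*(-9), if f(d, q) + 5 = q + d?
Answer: 0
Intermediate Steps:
f(d, q) = -5 + d + q (f(d, q) = -5 + (q + d) = -5 + (d + q) = -5 + d + q)
(7*f(-1, 6))*(-9) = (7*(-5 - 1 + 6))*(-9) = (7*0)*(-9) = 0*(-9) = 0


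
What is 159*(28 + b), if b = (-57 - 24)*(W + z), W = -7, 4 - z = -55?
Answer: -665256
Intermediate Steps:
z = 59 (z = 4 - 1*(-55) = 4 + 55 = 59)
b = -4212 (b = (-57 - 24)*(-7 + 59) = -81*52 = -4212)
159*(28 + b) = 159*(28 - 4212) = 159*(-4184) = -665256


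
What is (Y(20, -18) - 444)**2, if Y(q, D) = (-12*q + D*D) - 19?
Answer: 143641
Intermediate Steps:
Y(q, D) = -19 + D**2 - 12*q (Y(q, D) = (-12*q + D**2) - 19 = (D**2 - 12*q) - 19 = -19 + D**2 - 12*q)
(Y(20, -18) - 444)**2 = ((-19 + (-18)**2 - 12*20) - 444)**2 = ((-19 + 324 - 240) - 444)**2 = (65 - 444)**2 = (-379)**2 = 143641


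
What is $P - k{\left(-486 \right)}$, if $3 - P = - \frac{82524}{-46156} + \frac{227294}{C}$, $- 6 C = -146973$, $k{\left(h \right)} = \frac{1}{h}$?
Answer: $- \frac{2215741856567}{274739274414} \approx -8.0649$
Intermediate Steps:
$C = \frac{48991}{2}$ ($C = \left(- \frac{1}{6}\right) \left(-146973\right) = \frac{48991}{2} \approx 24496.0$)
$P = - \frac{4560302806}{565307149}$ ($P = 3 - \left(- \frac{82524}{-46156} + \frac{227294}{\frac{48991}{2}}\right) = 3 - \left(\left(-82524\right) \left(- \frac{1}{46156}\right) + 227294 \cdot \frac{2}{48991}\right) = 3 - \left(\frac{20631}{11539} + \frac{454588}{48991}\right) = 3 - \frac{6256224253}{565307149} = - \frac{4560302806}{565307149} \approx -8.0669$)
$P - k{\left(-486 \right)} = - \frac{4560302806}{565307149} - \frac{1}{-486} = - \frac{4560302806}{565307149} - - \frac{1}{486} = - \frac{4560302806}{565307149} + \frac{1}{486} = - \frac{2215741856567}{274739274414}$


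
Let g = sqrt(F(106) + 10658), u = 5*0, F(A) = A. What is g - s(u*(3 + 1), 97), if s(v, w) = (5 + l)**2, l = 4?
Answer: -81 + 6*sqrt(299) ≈ 22.750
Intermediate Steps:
u = 0
g = 6*sqrt(299) (g = sqrt(106 + 10658) = sqrt(10764) = 6*sqrt(299) ≈ 103.75)
s(v, w) = 81 (s(v, w) = (5 + 4)**2 = 9**2 = 81)
g - s(u*(3 + 1), 97) = 6*sqrt(299) - 1*81 = 6*sqrt(299) - 81 = -81 + 6*sqrt(299)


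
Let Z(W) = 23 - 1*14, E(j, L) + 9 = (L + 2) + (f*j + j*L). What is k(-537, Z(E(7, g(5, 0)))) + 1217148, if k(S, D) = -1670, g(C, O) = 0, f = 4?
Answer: 1215478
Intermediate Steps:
E(j, L) = -7 + L + 4*j + L*j (E(j, L) = -9 + ((L + 2) + (4*j + j*L)) = -9 + ((2 + L) + (4*j + L*j)) = -9 + (2 + L + 4*j + L*j) = -7 + L + 4*j + L*j)
Z(W) = 9 (Z(W) = 23 - 14 = 9)
k(-537, Z(E(7, g(5, 0)))) + 1217148 = -1670 + 1217148 = 1215478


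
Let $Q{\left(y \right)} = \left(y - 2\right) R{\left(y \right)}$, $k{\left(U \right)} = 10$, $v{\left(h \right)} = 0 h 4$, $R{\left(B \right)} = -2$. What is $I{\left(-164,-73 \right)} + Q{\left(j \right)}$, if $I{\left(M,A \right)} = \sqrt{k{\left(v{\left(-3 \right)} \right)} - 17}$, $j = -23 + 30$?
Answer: $-10 + i \sqrt{7} \approx -10.0 + 2.6458 i$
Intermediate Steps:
$v{\left(h \right)} = 0$ ($v{\left(h \right)} = 0 \cdot 4 = 0$)
$j = 7$
$I{\left(M,A \right)} = i \sqrt{7}$ ($I{\left(M,A \right)} = \sqrt{10 - 17} = \sqrt{-7} = i \sqrt{7}$)
$Q{\left(y \right)} = 4 - 2 y$ ($Q{\left(y \right)} = \left(y - 2\right) \left(-2\right) = \left(-2 + y\right) \left(-2\right) = 4 - 2 y$)
$I{\left(-164,-73 \right)} + Q{\left(j \right)} = i \sqrt{7} + \left(4 - 14\right) = i \sqrt{7} - 10 = -10 + i \sqrt{7}$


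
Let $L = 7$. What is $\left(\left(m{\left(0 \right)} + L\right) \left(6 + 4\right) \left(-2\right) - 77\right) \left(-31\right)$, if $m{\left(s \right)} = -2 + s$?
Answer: $5487$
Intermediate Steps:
$\left(\left(m{\left(0 \right)} + L\right) \left(6 + 4\right) \left(-2\right) - 77\right) \left(-31\right) = \left(\left(\left(-2 + 0\right) + 7\right) \left(6 + 4\right) \left(-2\right) - 77\right) \left(-31\right) = \left(\left(-2 + 7\right) 10 \left(-2\right) - 77\right) \left(-31\right) = \left(5 \left(-20\right) - 77\right) \left(-31\right) = \left(-100 - 77\right) \left(-31\right) = \left(-177\right) \left(-31\right) = 5487$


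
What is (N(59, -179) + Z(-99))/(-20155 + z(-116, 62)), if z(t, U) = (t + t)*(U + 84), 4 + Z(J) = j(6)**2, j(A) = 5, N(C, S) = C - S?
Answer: -259/54027 ≈ -0.0047939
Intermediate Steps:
Z(J) = 21 (Z(J) = -4 + 5**2 = -4 + 25 = 21)
z(t, U) = 2*t*(84 + U) (z(t, U) = (2*t)*(84 + U) = 2*t*(84 + U))
(N(59, -179) + Z(-99))/(-20155 + z(-116, 62)) = ((59 - 1*(-179)) + 21)/(-20155 + 2*(-116)*(84 + 62)) = ((59 + 179) + 21)/(-20155 + 2*(-116)*146) = (238 + 21)/(-20155 - 33872) = 259/(-54027) = 259*(-1/54027) = -259/54027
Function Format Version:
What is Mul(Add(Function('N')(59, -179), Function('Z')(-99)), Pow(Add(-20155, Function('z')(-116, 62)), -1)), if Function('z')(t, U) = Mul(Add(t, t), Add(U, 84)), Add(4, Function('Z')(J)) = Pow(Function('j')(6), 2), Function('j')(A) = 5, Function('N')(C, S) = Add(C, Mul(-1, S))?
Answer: Rational(-259, 54027) ≈ -0.0047939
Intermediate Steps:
Function('Z')(J) = 21 (Function('Z')(J) = Add(-4, Pow(5, 2)) = Add(-4, 25) = 21)
Function('z')(t, U) = Mul(2, t, Add(84, U)) (Function('z')(t, U) = Mul(Mul(2, t), Add(84, U)) = Mul(2, t, Add(84, U)))
Mul(Add(Function('N')(59, -179), Function('Z')(-99)), Pow(Add(-20155, Function('z')(-116, 62)), -1)) = Mul(Add(Add(59, Mul(-1, -179)), 21), Pow(Add(-20155, Mul(2, -116, Add(84, 62))), -1)) = Mul(Add(Add(59, 179), 21), Pow(Add(-20155, Mul(2, -116, 146)), -1)) = Mul(Add(238, 21), Pow(Add(-20155, -33872), -1)) = Mul(259, Pow(-54027, -1)) = Mul(259, Rational(-1, 54027)) = Rational(-259, 54027)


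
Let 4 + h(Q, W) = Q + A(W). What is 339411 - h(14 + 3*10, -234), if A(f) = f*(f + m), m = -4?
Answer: 283679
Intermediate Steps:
A(f) = f*(-4 + f) (A(f) = f*(f - 4) = f*(-4 + f))
h(Q, W) = -4 + Q + W*(-4 + W) (h(Q, W) = -4 + (Q + W*(-4 + W)) = -4 + Q + W*(-4 + W))
339411 - h(14 + 3*10, -234) = 339411 - (-4 + (14 + 3*10) - 234*(-4 - 234)) = 339411 - (-4 + (14 + 30) - 234*(-238)) = 339411 - (-4 + 44 + 55692) = 339411 - 1*55732 = 339411 - 55732 = 283679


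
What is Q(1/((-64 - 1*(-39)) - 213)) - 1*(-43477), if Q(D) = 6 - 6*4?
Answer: 43459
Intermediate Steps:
Q(D) = -18 (Q(D) = 6 - 24 = -18)
Q(1/((-64 - 1*(-39)) - 213)) - 1*(-43477) = -18 - 1*(-43477) = -18 + 43477 = 43459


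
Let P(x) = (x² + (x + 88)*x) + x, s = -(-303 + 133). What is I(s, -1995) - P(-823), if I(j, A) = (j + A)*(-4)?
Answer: -1274111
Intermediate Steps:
s = 170 (s = -1*(-170) = 170)
P(x) = x + x² + x*(88 + x) (P(x) = (x² + (88 + x)*x) + x = (x² + x*(88 + x)) + x = x + x² + x*(88 + x))
I(j, A) = -4*A - 4*j (I(j, A) = (A + j)*(-4) = -4*A - 4*j)
I(s, -1995) - P(-823) = (-4*(-1995) - 4*170) - (-823)*(89 + 2*(-823)) = (7980 - 680) - (-823)*(89 - 1646) = 7300 - (-823)*(-1557) = 7300 - 1*1281411 = 7300 - 1281411 = -1274111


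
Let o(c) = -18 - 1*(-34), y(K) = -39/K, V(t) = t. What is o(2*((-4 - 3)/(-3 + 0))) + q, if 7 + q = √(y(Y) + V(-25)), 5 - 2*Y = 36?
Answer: 9 + I*√21607/31 ≈ 9.0 + 4.7417*I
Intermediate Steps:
Y = -31/2 (Y = 5/2 - ½*36 = 5/2 - 18 = -31/2 ≈ -15.500)
q = -7 + I*√21607/31 (q = -7 + √(-39/(-31/2) - 25) = -7 + √(-39*(-2/31) - 25) = -7 + √(78/31 - 25) = -7 + √(-697/31) = -7 + I*√21607/31 ≈ -7.0 + 4.7417*I)
o(c) = 16 (o(c) = -18 + 34 = 16)
o(2*((-4 - 3)/(-3 + 0))) + q = 16 + (-7 + I*√21607/31) = 9 + I*√21607/31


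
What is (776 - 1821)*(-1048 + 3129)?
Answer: -2174645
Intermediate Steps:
(776 - 1821)*(-1048 + 3129) = -1045*2081 = -2174645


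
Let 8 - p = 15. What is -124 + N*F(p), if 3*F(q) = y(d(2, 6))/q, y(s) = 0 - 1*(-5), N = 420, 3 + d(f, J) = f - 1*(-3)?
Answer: -224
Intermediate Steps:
d(f, J) = f (d(f, J) = -3 + (f - 1*(-3)) = -3 + (f + 3) = -3 + (3 + f) = f)
p = -7 (p = 8 - 1*15 = 8 - 15 = -7)
y(s) = 5 (y(s) = 0 + 5 = 5)
F(q) = 5/(3*q) (F(q) = (5/q)/3 = 5/(3*q))
-124 + N*F(p) = -124 + 420*((5/3)/(-7)) = -124 + 420*((5/3)*(-1/7)) = -124 + 420*(-5/21) = -124 - 100 = -224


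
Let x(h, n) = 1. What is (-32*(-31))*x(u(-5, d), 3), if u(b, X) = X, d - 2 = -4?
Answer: 992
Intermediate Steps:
d = -2 (d = 2 - 4 = -2)
(-32*(-31))*x(u(-5, d), 3) = -32*(-31)*1 = 992*1 = 992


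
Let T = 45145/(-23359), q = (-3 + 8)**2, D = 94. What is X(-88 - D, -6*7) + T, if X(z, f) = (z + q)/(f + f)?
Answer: -17831/280308 ≈ -0.063612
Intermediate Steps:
q = 25 (q = 5**2 = 25)
X(z, f) = (25 + z)/(2*f) (X(z, f) = (z + 25)/(f + f) = (25 + z)/((2*f)) = (25 + z)*(1/(2*f)) = (25 + z)/(2*f))
T = -45145/23359 (T = 45145*(-1/23359) = -45145/23359 ≈ -1.9327)
X(-88 - D, -6*7) + T = (25 + (-88 - 1*94))/(2*((-6*7))) - 45145/23359 = (1/2)*(25 + (-88 - 94))/(-42) - 45145/23359 = (1/2)*(-1/42)*(25 - 182) - 45145/23359 = (1/2)*(-1/42)*(-157) - 45145/23359 = 157/84 - 45145/23359 = -17831/280308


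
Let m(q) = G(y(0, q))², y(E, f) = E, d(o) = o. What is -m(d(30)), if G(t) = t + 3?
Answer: -9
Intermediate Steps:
G(t) = 3 + t
m(q) = 9 (m(q) = (3 + 0)² = 3² = 9)
-m(d(30)) = -1*9 = -9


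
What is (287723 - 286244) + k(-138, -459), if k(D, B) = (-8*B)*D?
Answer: -505257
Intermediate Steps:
k(D, B) = -8*B*D
(287723 - 286244) + k(-138, -459) = (287723 - 286244) - 8*(-459)*(-138) = 1479 - 506736 = -505257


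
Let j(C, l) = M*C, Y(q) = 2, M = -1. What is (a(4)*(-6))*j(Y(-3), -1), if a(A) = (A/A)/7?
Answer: 12/7 ≈ 1.7143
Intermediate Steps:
j(C, l) = -C
a(A) = 1/7 (a(A) = 1*(1/7) = 1/7)
(a(4)*(-6))*j(Y(-3), -1) = ((1/7)*(-6))*(-1*2) = -6/7*(-2) = 12/7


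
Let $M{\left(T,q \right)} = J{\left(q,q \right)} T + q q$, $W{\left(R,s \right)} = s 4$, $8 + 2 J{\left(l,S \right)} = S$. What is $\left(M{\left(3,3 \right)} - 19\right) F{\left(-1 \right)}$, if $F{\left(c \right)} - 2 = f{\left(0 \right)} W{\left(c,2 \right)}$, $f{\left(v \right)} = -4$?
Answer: $525$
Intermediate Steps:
$J{\left(l,S \right)} = -4 + \frac{S}{2}$
$W{\left(R,s \right)} = 4 s$
$F{\left(c \right)} = -30$ ($F{\left(c \right)} = 2 - 4 \cdot 4 \cdot 2 = 2 - 32 = -30$)
$M{\left(T,q \right)} = q^{2} + T \left(-4 + \frac{q}{2}\right)$ ($M{\left(T,q \right)} = \left(-4 + \frac{q}{2}\right) T + q q = T \left(-4 + \frac{q}{2}\right) + q^{2} = q^{2} + T \left(-4 + \frac{q}{2}\right)$)
$\left(M{\left(3,3 \right)} - 19\right) F{\left(-1 \right)} = \left(\left(3^{2} + \frac{1}{2} \cdot 3 \left(-8 + 3\right)\right) - 19\right) \left(-30\right) = \left(\left(9 + \frac{1}{2} \cdot 3 \left(-5\right)\right) - 19\right) \left(-30\right) = \left(\left(9 - \frac{15}{2}\right) - 19\right) \left(-30\right) = \left(\frac{3}{2} - 19\right) \left(-30\right) = \left(- \frac{35}{2}\right) \left(-30\right) = 525$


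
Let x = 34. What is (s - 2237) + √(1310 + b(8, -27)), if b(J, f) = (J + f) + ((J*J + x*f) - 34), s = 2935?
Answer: 698 + √403 ≈ 718.08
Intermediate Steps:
b(J, f) = -34 + J + J² + 35*f (b(J, f) = (J + f) + ((J*J + 34*f) - 34) = (J + f) + ((J² + 34*f) - 34) = (J + f) + (-34 + J² + 34*f) = -34 + J + J² + 35*f)
(s - 2237) + √(1310 + b(8, -27)) = (2935 - 2237) + √(1310 + (-34 + 8 + 8² + 35*(-27))) = 698 + √(1310 + (-34 + 8 + 64 - 945)) = 698 + √(1310 - 907) = 698 + √403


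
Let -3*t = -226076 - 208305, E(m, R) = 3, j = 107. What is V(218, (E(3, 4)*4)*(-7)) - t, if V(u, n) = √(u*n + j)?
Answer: -434381/3 + I*√18205 ≈ -1.4479e+5 + 134.93*I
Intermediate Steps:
t = 434381/3 (t = -(-226076 - 208305)/3 = -⅓*(-434381) = 434381/3 ≈ 1.4479e+5)
V(u, n) = √(107 + n*u) (V(u, n) = √(u*n + 107) = √(n*u + 107) = √(107 + n*u))
V(218, (E(3, 4)*4)*(-7)) - t = √(107 + ((3*4)*(-7))*218) - 1*434381/3 = √(107 + (12*(-7))*218) - 434381/3 = √(107 - 84*218) - 434381/3 = √(107 - 18312) - 434381/3 = √(-18205) - 434381/3 = I*√18205 - 434381/3 = -434381/3 + I*√18205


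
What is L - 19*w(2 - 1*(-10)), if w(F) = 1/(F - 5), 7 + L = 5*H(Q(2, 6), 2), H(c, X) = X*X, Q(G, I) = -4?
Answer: 72/7 ≈ 10.286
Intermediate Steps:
H(c, X) = X²
L = 13 (L = -7 + 5*2² = -7 + 5*4 = -7 + 20 = 13)
w(F) = 1/(-5 + F)
L - 19*w(2 - 1*(-10)) = 13 - 19/(-5 + (2 - 1*(-10))) = 13 - 19/(-5 + (2 + 10)) = 13 - 19/(-5 + 12) = 13 - 19/7 = 72/7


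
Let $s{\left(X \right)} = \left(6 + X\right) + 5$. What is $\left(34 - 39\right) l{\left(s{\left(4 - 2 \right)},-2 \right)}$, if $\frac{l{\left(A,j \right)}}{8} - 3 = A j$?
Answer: $920$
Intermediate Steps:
$s{\left(X \right)} = 11 + X$
$l{\left(A,j \right)} = 24 + 8 A j$
$\left(34 - 39\right) l{\left(s{\left(4 - 2 \right)},-2 \right)} = \left(34 - 39\right) \left(24 + 8 \left(11 + \left(4 - 2\right)\right) \left(-2\right)\right) = - 5 \left(24 + 8 \left(11 + \left(4 - 2\right)\right) \left(-2\right)\right) = - 5 \left(24 + 8 \left(11 + 2\right) \left(-2\right)\right) = - 5 \left(24 + 8 \cdot 13 \left(-2\right)\right) = - 5 \left(24 - 208\right) = \left(-5\right) \left(-184\right) = 920$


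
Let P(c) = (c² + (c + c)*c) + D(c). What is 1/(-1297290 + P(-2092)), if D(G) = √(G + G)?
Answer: 5916051/69999318871294 - I*√1046/69999318871294 ≈ 8.4516e-8 - 4.6203e-13*I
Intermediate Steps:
D(G) = √2*√G (D(G) = √(2*G) = √2*√G)
P(c) = 3*c² + √2*√c (P(c) = (c² + (c + c)*c) + √2*√c = (c² + (2*c)*c) + √2*√c = (c² + 2*c²) + √2*√c = 3*c² + √2*√c)
1/(-1297290 + P(-2092)) = 1/(-1297290 + (3*(-2092)² + √2*√(-2092))) = 1/(-1297290 + (3*4376464 + √2*(2*I*√523))) = 1/(-1297290 + (13129392 + 2*I*√1046)) = 1/(11832102 + 2*I*√1046)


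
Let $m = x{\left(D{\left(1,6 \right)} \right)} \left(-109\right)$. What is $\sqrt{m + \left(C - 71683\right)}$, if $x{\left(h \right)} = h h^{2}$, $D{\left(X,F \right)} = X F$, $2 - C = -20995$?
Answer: $i \sqrt{74230} \approx 272.45 i$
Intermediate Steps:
$C = 20997$ ($C = 2 - -20995 = 2 + 20995 = 20997$)
$D{\left(X,F \right)} = F X$
$x{\left(h \right)} = h^{3}$
$m = -23544$ ($m = \left(6 \cdot 1\right)^{3} \left(-109\right) = 6^{3} \left(-109\right) = 216 \left(-109\right) = -23544$)
$\sqrt{m + \left(C - 71683\right)} = \sqrt{-23544 + \left(20997 - 71683\right)} = \sqrt{-23544 - 50686} = \sqrt{-74230} = i \sqrt{74230}$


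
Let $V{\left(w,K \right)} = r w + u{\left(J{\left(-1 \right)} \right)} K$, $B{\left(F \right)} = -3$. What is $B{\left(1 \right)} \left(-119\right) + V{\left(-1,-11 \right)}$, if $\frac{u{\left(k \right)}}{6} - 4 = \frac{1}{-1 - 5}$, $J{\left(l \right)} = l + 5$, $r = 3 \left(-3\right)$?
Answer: $113$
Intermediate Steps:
$r = -9$
$J{\left(l \right)} = 5 + l$
$u{\left(k \right)} = 23$ ($u{\left(k \right)} = 24 + \frac{6}{-1 - 5} = 24 + \frac{6}{-6} = 24 + 6 \left(- \frac{1}{6}\right) = 24 - 1 = 23$)
$V{\left(w,K \right)} = - 9 w + 23 K$
$B{\left(1 \right)} \left(-119\right) + V{\left(-1,-11 \right)} = \left(-3\right) \left(-119\right) + \left(\left(-9\right) \left(-1\right) + 23 \left(-11\right)\right) = 357 + \left(9 - 253\right) = 357 - 244 = 113$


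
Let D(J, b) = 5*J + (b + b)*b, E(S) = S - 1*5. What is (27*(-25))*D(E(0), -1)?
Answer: 15525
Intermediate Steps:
E(S) = -5 + S (E(S) = S - 5 = -5 + S)
D(J, b) = 2*b² + 5*J (D(J, b) = 5*J + (2*b)*b = 5*J + 2*b² = 2*b² + 5*J)
(27*(-25))*D(E(0), -1) = (27*(-25))*(2*(-1)² + 5*(-5 + 0)) = -675*(2*1 + 5*(-5)) = -675*(2 - 25) = -675*(-23) = 15525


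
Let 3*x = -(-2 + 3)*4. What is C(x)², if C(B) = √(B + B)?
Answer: -8/3 ≈ -2.6667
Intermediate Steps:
x = -4/3 (x = (-(-2 + 3)*4)/3 = (-1*1*4)/3 = (-1*4)/3 = (⅓)*(-4) = -4/3 ≈ -1.3333)
C(B) = √2*√B (C(B) = √(2*B) = √2*√B)
C(x)² = (√2*√(-4/3))² = (√2*(2*I*√3/3))² = (2*I*√6/3)² = -8/3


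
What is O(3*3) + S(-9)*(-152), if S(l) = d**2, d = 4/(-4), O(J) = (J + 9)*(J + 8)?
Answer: 154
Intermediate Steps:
O(J) = (8 + J)*(9 + J) (O(J) = (9 + J)*(8 + J) = (8 + J)*(9 + J))
d = -1 (d = 4*(-1/4) = -1)
S(l) = 1 (S(l) = (-1)**2 = 1)
O(3*3) + S(-9)*(-152) = (72 + (3*3)**2 + 17*(3*3)) + 1*(-152) = (72 + 9**2 + 17*9) - 152 = (72 + 81 + 153) - 152 = 306 - 152 = 154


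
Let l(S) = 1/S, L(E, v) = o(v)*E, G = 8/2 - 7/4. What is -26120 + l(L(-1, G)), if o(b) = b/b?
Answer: -26121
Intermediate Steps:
G = 9/4 (G = 8*(½) - 7*¼ = 4 - 7/4 = 9/4 ≈ 2.2500)
o(b) = 1
L(E, v) = E (L(E, v) = 1*E = E)
-26120 + l(L(-1, G)) = -26120 + 1/(-1) = -26120 - 1 = -26121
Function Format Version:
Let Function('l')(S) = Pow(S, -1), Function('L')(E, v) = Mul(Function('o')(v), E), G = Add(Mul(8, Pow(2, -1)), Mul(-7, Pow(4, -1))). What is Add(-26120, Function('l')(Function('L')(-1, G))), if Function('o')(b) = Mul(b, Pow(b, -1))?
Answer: -26121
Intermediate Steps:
G = Rational(9, 4) (G = Add(Mul(8, Rational(1, 2)), Mul(-7, Rational(1, 4))) = Add(4, Rational(-7, 4)) = Rational(9, 4) ≈ 2.2500)
Function('o')(b) = 1
Function('L')(E, v) = E (Function('L')(E, v) = Mul(1, E) = E)
Add(-26120, Function('l')(Function('L')(-1, G))) = Add(-26120, Pow(-1, -1)) = Add(-26120, -1) = -26121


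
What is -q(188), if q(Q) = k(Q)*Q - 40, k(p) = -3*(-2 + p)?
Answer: 104944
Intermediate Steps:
k(p) = 6 - 3*p
q(Q) = -40 + Q*(6 - 3*Q) (q(Q) = (6 - 3*Q)*Q - 40 = Q*(6 - 3*Q) - 40 = -40 + Q*(6 - 3*Q))
-q(188) = -(-40 - 3*188*(-2 + 188)) = -(-40 - 3*188*186) = -(-40 - 104904) = -1*(-104944) = 104944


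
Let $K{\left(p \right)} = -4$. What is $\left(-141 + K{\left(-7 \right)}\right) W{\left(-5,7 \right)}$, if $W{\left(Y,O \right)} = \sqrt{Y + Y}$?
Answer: $- 145 i \sqrt{10} \approx - 458.53 i$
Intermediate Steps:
$W{\left(Y,O \right)} = \sqrt{2} \sqrt{Y}$ ($W{\left(Y,O \right)} = \sqrt{2 Y} = \sqrt{2} \sqrt{Y}$)
$\left(-141 + K{\left(-7 \right)}\right) W{\left(-5,7 \right)} = \left(-141 - 4\right) \sqrt{2} \sqrt{-5} = - 145 \sqrt{2} i \sqrt{5} = - 145 i \sqrt{10}$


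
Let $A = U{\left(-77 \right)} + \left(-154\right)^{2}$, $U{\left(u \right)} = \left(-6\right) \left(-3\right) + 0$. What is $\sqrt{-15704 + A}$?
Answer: $\sqrt{8030} \approx 89.61$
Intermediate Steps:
$U{\left(u \right)} = 18$ ($U{\left(u \right)} = 18 + 0 = 18$)
$A = 23734$ ($A = 18 + \left(-154\right)^{2} = 18 + 23716 = 23734$)
$\sqrt{-15704 + A} = \sqrt{-15704 + 23734} = \sqrt{8030}$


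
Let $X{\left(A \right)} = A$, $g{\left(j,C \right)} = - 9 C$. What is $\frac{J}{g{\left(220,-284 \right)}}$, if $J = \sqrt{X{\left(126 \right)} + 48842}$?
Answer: $\frac{\sqrt{12242}}{1278} \approx 0.086576$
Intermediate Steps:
$J = 2 \sqrt{12242}$ ($J = \sqrt{126 + 48842} = \sqrt{48968} = 2 \sqrt{12242} \approx 221.29$)
$\frac{J}{g{\left(220,-284 \right)}} = \frac{2 \sqrt{12242}}{\left(-9\right) \left(-284\right)} = \frac{2 \sqrt{12242}}{2556} = 2 \sqrt{12242} \cdot \frac{1}{2556} = \frac{\sqrt{12242}}{1278}$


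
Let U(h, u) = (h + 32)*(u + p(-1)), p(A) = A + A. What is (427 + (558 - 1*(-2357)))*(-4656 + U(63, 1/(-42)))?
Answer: -113420239/7 ≈ -1.6203e+7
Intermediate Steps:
p(A) = 2*A
U(h, u) = (-2 + u)*(32 + h) (U(h, u) = (h + 32)*(u + 2*(-1)) = (32 + h)*(u - 2) = (32 + h)*(-2 + u) = (-2 + u)*(32 + h))
(427 + (558 - 1*(-2357)))*(-4656 + U(63, 1/(-42))) = (427 + (558 - 1*(-2357)))*(-4656 + (-64 - 2*63 + 32/(-42) + 63/(-42))) = (427 + (558 + 2357))*(-4656 + (-64 - 126 + 32*(-1/42) + 63*(-1/42))) = (427 + 2915)*(-4656 + (-64 - 126 - 16/21 - 3/2)) = 3342*(-4656 - 8075/42) = 3342*(-203627/42) = -113420239/7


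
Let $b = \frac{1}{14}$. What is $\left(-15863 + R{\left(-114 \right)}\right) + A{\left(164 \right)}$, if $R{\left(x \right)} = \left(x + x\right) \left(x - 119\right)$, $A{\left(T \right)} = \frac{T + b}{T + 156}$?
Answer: $\frac{166931577}{4480} \approx 37262.0$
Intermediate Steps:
$b = \frac{1}{14} \approx 0.071429$
$A{\left(T \right)} = \frac{\frac{1}{14} + T}{156 + T}$ ($A{\left(T \right)} = \frac{T + \frac{1}{14}}{T + 156} = \frac{\frac{1}{14} + T}{156 + T}$)
$R{\left(x \right)} = 2 x \left(-119 + x\right)$
$\left(-15863 + R{\left(-114 \right)}\right) + A{\left(164 \right)} = \left(-15863 + 2 \left(-114\right) \left(-119 - 114\right)\right) + \frac{\frac{1}{14} + 164}{156 + 164} = \left(-15863 + 2 \left(-114\right) \left(-233\right)\right) + \frac{1}{320} \cdot \frac{2297}{14} = \left(-15863 + 53124\right) + \frac{1}{320} \cdot \frac{2297}{14} = 37261 + \frac{2297}{4480} = \frac{166931577}{4480}$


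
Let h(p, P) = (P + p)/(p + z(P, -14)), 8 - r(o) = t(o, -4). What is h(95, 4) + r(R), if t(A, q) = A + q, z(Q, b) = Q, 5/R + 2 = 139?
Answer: 1776/137 ≈ 12.964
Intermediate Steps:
R = 5/137 (R = 5/(-2 + 139) = 5/137 ≈ 0.036496)
r(o) = 12 - o (r(o) = 8 - (o - 4) = 8 - (-4 + o) = 8 + (4 - o) = 12 - o)
h(p, P) = 1 (h(p, P) = (P + p)/(p + P) = (P + p)/(P + p) = 1)
h(95, 4) + r(R) = 1 + (12 - 1*5/137) = 1 + (12 - 5/137) = 1 + 1639/137 = 1776/137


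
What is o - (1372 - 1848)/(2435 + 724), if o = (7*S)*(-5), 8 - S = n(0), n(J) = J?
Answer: -884044/3159 ≈ -279.85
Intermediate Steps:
S = 8 (S = 8 - 1*0 = 8 + 0 = 8)
o = -280 (o = (7*8)*(-5) = 56*(-5) = -280)
o - (1372 - 1848)/(2435 + 724) = -280 - (1372 - 1848)/(2435 + 724) = -280 - (-476)/3159 = -280 - 1*(-476/3159) = -280 + 476/3159 = -884044/3159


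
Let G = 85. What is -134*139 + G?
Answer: -18541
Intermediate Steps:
-134*139 + G = -134*139 + 85 = -18626 + 85 = -18541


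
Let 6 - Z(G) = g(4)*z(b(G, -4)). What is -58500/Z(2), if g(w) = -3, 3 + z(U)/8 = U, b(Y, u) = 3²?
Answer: -390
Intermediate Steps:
b(Y, u) = 9
z(U) = -24 + 8*U
Z(G) = 150 (Z(G) = 6 - (-3)*(-24 + 8*9) = 6 - (-3)*(-24 + 72) = 6 - (-3)*48 = 6 - 1*(-144) = 6 + 144 = 150)
-58500/Z(2) = -58500/150 = -650*⅗ = -390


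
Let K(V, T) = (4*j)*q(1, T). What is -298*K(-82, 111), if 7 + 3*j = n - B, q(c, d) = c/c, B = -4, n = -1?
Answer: 4768/3 ≈ 1589.3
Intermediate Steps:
q(c, d) = 1
j = -4/3 (j = -7/3 + (-1 - 1*(-4))/3 = -7/3 + (-1 + 4)/3 = -7/3 + (⅓)*3 = -7/3 + 1 = -4/3 ≈ -1.3333)
K(V, T) = -16/3 (K(V, T) = (4*(-4/3))*1 = -16/3*1 = -16/3)
-298*K(-82, 111) = -298*(-16/3) = 4768/3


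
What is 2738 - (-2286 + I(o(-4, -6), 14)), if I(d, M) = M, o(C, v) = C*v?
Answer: 5010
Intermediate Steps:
2738 - (-2286 + I(o(-4, -6), 14)) = 2738 - (-2286 + 14) = 2738 - 1*(-2272) = 2738 + 2272 = 5010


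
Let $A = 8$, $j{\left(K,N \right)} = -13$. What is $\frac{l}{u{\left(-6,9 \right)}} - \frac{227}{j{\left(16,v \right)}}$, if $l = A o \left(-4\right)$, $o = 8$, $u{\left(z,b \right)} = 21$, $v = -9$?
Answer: $\frac{1439}{273} \approx 5.2711$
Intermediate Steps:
$l = -256$ ($l = 8 \cdot 8 \left(-4\right) = 64 \left(-4\right) = -256$)
$\frac{l}{u{\left(-6,9 \right)}} - \frac{227}{j{\left(16,v \right)}} = - \frac{256}{21} - \frac{227}{-13} = \left(-256\right) \frac{1}{21} - - \frac{227}{13} = - \frac{256}{21} + \frac{227}{13} = \frac{1439}{273}$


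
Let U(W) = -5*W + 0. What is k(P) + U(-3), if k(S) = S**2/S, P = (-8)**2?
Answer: 79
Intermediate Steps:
P = 64
U(W) = -5*W
k(S) = S
k(P) + U(-3) = 64 - 5*(-3) = 64 + 15 = 79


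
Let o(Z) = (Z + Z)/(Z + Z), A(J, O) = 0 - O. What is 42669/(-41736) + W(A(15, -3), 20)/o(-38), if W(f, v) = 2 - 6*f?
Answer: -236815/13912 ≈ -17.022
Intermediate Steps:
A(J, O) = -O
o(Z) = 1 (o(Z) = (2*Z)/((2*Z)) = (2*Z)*(1/(2*Z)) = 1)
42669/(-41736) + W(A(15, -3), 20)/o(-38) = 42669/(-41736) + (2 - (-6)*(-3))/1 = 42669*(-1/41736) + (2 - 6*3)*1 = -14223/13912 + (2 - 18)*1 = -14223/13912 - 16*1 = -14223/13912 - 16 = -236815/13912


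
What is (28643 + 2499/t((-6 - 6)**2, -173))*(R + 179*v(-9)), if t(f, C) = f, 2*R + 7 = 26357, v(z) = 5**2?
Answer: 12140526025/24 ≈ 5.0585e+8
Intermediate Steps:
v(z) = 25
R = 13175 (R = -7/2 + (1/2)*26357 = -7/2 + 26357/2 = 13175)
(28643 + 2499/t((-6 - 6)**2, -173))*(R + 179*v(-9)) = (28643 + 2499/((-6 - 6)**2))*(13175 + 179*25) = (28643 + 2499/((-12)**2))*(13175 + 4475) = (28643 + 2499/144)*17650 = (28643 + 2499*(1/144))*17650 = (28643 + 833/48)*17650 = (1375697/48)*17650 = 12140526025/24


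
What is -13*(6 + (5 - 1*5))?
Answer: -78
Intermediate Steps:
-13*(6 + (5 - 1*5)) = -13*(6 + (5 - 5)) = -13*(6 + 0) = -13*6 = -78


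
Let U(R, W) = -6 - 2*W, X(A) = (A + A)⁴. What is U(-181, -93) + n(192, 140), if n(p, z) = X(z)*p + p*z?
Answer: 1180139547060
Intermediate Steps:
X(A) = 16*A⁴ (X(A) = (2*A)⁴ = 16*A⁴)
n(p, z) = p*z + 16*p*z⁴ (n(p, z) = (16*z⁴)*p + p*z = 16*p*z⁴ + p*z = p*z + 16*p*z⁴)
U(-181, -93) + n(192, 140) = (-6 - 2*(-93)) + 192*140*(1 + 16*140³) = (-6 + 186) + 192*140*(1 + 16*2744000) = 180 + 192*140*(1 + 43904000) = 180 + 192*140*43904001 = 180 + 1180139546880 = 1180139547060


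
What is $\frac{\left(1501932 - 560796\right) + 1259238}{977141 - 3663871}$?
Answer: $- \frac{1100187}{1343365} \approx -0.81898$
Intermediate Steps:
$\frac{\left(1501932 - 560796\right) + 1259238}{977141 - 3663871} = \frac{941136 + 1259238}{-2686730} = 2200374 \left(- \frac{1}{2686730}\right) = - \frac{1100187}{1343365}$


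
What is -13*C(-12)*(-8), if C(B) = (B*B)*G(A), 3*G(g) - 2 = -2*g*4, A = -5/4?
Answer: 59904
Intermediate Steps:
A = -5/4 (A = -5*¼ = -5/4 ≈ -1.2500)
G(g) = ⅔ - 8*g/3 (G(g) = ⅔ + (-2*g*4)/3 = ⅔ + (-8*g)/3 = ⅔ - 8*g/3)
C(B) = 4*B² (C(B) = (B*B)*(⅔ - 8/3*(-5/4)) = B²*(⅔ + 10/3) = B²*4 = 4*B²)
-13*C(-12)*(-8) = -52*(-12)²*(-8) = -52*144*(-8) = -13*576*(-8) = -7488*(-8) = 59904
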